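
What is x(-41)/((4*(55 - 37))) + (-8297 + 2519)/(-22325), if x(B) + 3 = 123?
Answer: 128959/66975 ≈ 1.9255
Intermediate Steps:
x(B) = 120 (x(B) = -3 + 123 = 120)
x(-41)/((4*(55 - 37))) + (-8297 + 2519)/(-22325) = 120/((4*(55 - 37))) + (-8297 + 2519)/(-22325) = 120/((4*18)) - 5778*(-1/22325) = 120/72 + 5778/22325 = 120*(1/72) + 5778/22325 = 5/3 + 5778/22325 = 128959/66975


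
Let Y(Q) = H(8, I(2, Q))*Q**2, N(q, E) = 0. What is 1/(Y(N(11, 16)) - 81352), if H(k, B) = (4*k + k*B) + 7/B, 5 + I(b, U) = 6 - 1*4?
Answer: -1/81352 ≈ -1.2292e-5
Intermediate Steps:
I(b, U) = -3 (I(b, U) = -5 + (6 - 1*4) = -5 + (6 - 4) = -5 + 2 = -3)
H(k, B) = 4*k + 7/B + B*k (H(k, B) = (4*k + B*k) + 7/B = 4*k + 7/B + B*k)
Y(Q) = 17*Q**2/3 (Y(Q) = ((7 - 3*8*(4 - 3))/(-3))*Q**2 = (-(7 - 3*8*1)/3)*Q**2 = (-(7 - 24)/3)*Q**2 = (-1/3*(-17))*Q**2 = 17*Q**2/3)
1/(Y(N(11, 16)) - 81352) = 1/((17/3)*0**2 - 81352) = 1/((17/3)*0 - 81352) = 1/(0 - 81352) = 1/(-81352) = -1/81352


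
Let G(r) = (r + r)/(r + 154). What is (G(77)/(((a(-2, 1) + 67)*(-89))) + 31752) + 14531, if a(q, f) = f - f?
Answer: 827956585/17889 ≈ 46283.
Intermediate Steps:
a(q, f) = 0
G(r) = 2*r/(154 + r) (G(r) = (2*r)/(154 + r) = 2*r/(154 + r))
(G(77)/(((a(-2, 1) + 67)*(-89))) + 31752) + 14531 = ((2*77/(154 + 77))/(((0 + 67)*(-89))) + 31752) + 14531 = ((2*77/231)/((67*(-89))) + 31752) + 14531 = ((2*77*(1/231))/(-5963) + 31752) + 14531 = ((⅔)*(-1/5963) + 31752) + 14531 = (-2/17889 + 31752) + 14531 = 568011526/17889 + 14531 = 827956585/17889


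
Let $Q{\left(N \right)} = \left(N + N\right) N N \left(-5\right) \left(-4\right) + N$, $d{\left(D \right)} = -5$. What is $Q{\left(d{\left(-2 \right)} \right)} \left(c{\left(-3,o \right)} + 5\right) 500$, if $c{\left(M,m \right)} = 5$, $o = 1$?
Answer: $-25025000$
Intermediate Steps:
$Q{\left(N \right)} = N + 40 N^{3}$ ($Q{\left(N \right)} = 2 N N - 5 N \left(-4\right) + N = 2 N^{2} \cdot 20 N + N = 40 N^{3} + N = N + 40 N^{3}$)
$Q{\left(d{\left(-2 \right)} \right)} \left(c{\left(-3,o \right)} + 5\right) 500 = \left(-5 + 40 \left(-5\right)^{3}\right) \left(5 + 5\right) 500 = \left(-5 + 40 \left(-125\right)\right) 10 \cdot 500 = \left(-5 - 5000\right) 10 \cdot 500 = \left(-5005\right) 10 \cdot 500 = \left(-50050\right) 500 = -25025000$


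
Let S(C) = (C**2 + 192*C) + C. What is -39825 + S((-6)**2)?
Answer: -31581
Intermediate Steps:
S(C) = C**2 + 193*C
-39825 + S((-6)**2) = -39825 + (-6)**2*(193 + (-6)**2) = -39825 + 36*(193 + 36) = -39825 + 36*229 = -39825 + 8244 = -31581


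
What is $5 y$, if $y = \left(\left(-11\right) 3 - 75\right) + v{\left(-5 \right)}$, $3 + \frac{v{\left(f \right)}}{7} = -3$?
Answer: $-750$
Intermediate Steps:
$v{\left(f \right)} = -42$ ($v{\left(f \right)} = -21 + 7 \left(-3\right) = -21 - 21 = -42$)
$y = -150$ ($y = \left(\left(-11\right) 3 - 75\right) - 42 = \left(-33 - 75\right) - 42 = -108 - 42 = -150$)
$5 y = 5 \left(-150\right) = -750$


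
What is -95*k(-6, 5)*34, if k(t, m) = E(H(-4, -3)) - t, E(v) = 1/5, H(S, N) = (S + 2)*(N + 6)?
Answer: -20026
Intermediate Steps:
H(S, N) = (2 + S)*(6 + N)
E(v) = 1/5
k(t, m) = 1/5 - t
-95*k(-6, 5)*34 = -95*(1/5 - 1*(-6))*34 = -95*(1/5 + 6)*34 = -95*31/5*34 = -589*34 = -20026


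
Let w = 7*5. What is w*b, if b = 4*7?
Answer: 980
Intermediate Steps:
w = 35
b = 28
w*b = 35*28 = 980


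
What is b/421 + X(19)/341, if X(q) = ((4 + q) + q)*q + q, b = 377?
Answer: 472514/143561 ≈ 3.2914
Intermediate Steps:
X(q) = q + q*(4 + 2*q) (X(q) = (4 + 2*q)*q + q = q*(4 + 2*q) + q = q + q*(4 + 2*q))
b/421 + X(19)/341 = 377/421 + (19*(5 + 2*19))/341 = 377*(1/421) + (19*(5 + 38))*(1/341) = 377/421 + (19*43)*(1/341) = 377/421 + 817*(1/341) = 377/421 + 817/341 = 472514/143561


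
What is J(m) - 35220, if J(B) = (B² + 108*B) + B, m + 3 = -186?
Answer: -20100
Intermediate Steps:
m = -189 (m = -3 - 186 = -189)
J(B) = B² + 109*B
J(m) - 35220 = -189*(109 - 189) - 35220 = -189*(-80) - 35220 = 15120 - 35220 = -20100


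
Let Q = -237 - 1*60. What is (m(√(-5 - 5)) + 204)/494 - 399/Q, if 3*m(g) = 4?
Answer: 43015/24453 ≈ 1.7591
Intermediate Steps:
Q = -297 (Q = -237 - 60 = -297)
m(g) = 4/3 (m(g) = (⅓)*4 = 4/3)
(m(√(-5 - 5)) + 204)/494 - 399/Q = (4/3 + 204)/494 - 399/(-297) = (616/3)*(1/494) - 399*(-1/297) = 308/741 + 133/99 = 43015/24453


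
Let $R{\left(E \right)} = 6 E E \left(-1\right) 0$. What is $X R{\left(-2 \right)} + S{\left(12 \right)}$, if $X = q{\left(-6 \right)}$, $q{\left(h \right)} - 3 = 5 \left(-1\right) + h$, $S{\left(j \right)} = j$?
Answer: $12$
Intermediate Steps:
$q{\left(h \right)} = -2 + h$ ($q{\left(h \right)} = 3 + \left(5 \left(-1\right) + h\right) = 3 + \left(-5 + h\right) = -2 + h$)
$X = -8$ ($X = -2 - 6 = -8$)
$R{\left(E \right)} = 0$ ($R{\left(E \right)} = 6 E - E 0 = 6 E 0 = 0$)
$X R{\left(-2 \right)} + S{\left(12 \right)} = \left(-8\right) 0 + 12 = 0 + 12 = 12$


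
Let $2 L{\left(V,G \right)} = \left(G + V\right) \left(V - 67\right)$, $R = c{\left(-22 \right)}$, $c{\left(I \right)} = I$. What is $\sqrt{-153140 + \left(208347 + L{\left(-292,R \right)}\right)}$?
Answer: $\sqrt{111570} \approx 334.02$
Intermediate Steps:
$R = -22$
$L{\left(V,G \right)} = \frac{\left(-67 + V\right) \left(G + V\right)}{2}$ ($L{\left(V,G \right)} = \frac{\left(G + V\right) \left(V - 67\right)}{2} = \frac{\left(G + V\right) \left(-67 + V\right)}{2} = \frac{\left(-67 + V\right) \left(G + V\right)}{2}$)
$\sqrt{-153140 + \left(208347 + L{\left(-292,R \right)}\right)} = \sqrt{-153140 + \left(208347 + \left(\frac{\left(-292\right)^{2}}{2} - -737 - -9782 + \frac{1}{2} \left(-22\right) \left(-292\right)\right)\right)} = \sqrt{-153140 + \left(208347 + \left(\frac{1}{2} \cdot 85264 + 737 + 9782 + 3212\right)\right)} = \sqrt{-153140 + \left(208347 + \left(42632 + 737 + 9782 + 3212\right)\right)} = \sqrt{-153140 + \left(208347 + 56363\right)} = \sqrt{-153140 + 264710} = \sqrt{111570}$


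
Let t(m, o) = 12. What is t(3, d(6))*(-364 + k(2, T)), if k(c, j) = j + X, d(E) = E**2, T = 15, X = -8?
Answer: -4284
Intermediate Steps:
k(c, j) = -8 + j (k(c, j) = j - 8 = -8 + j)
t(3, d(6))*(-364 + k(2, T)) = 12*(-364 + (-8 + 15)) = 12*(-364 + 7) = 12*(-357) = -4284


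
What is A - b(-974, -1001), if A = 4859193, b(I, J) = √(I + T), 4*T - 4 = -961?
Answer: 4859193 - I*√4853/2 ≈ 4.8592e+6 - 34.832*I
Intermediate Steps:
T = -957/4 (T = 1 + (¼)*(-961) = 1 - 961/4 = -957/4 ≈ -239.25)
b(I, J) = √(-957/4 + I) (b(I, J) = √(I - 957/4) = √(-957/4 + I))
A - b(-974, -1001) = 4859193 - √(-957 + 4*(-974))/2 = 4859193 - √(-957 - 3896)/2 = 4859193 - √(-4853)/2 = 4859193 - I*√4853/2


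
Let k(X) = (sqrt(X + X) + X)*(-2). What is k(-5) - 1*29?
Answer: -19 - 2*I*sqrt(10) ≈ -19.0 - 6.3246*I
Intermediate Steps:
k(X) = -2*X - 2*sqrt(2)*sqrt(X) (k(X) = (sqrt(2*X) + X)*(-2) = (sqrt(2)*sqrt(X) + X)*(-2) = (X + sqrt(2)*sqrt(X))*(-2) = -2*X - 2*sqrt(2)*sqrt(X))
k(-5) - 1*29 = (-2*(-5) - 2*sqrt(2)*sqrt(-5)) - 1*29 = (10 - 2*sqrt(2)*I*sqrt(5)) - 29 = (10 - 2*I*sqrt(10)) - 29 = -19 - 2*I*sqrt(10)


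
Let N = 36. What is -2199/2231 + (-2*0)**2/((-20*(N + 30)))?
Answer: -2199/2231 ≈ -0.98566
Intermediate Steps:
-2199/2231 + (-2*0)**2/((-20*(N + 30))) = -2199/2231 + (-2*0)**2/((-20*(36 + 30))) = -2199*1/2231 + 0**2/((-20*66)) = -2199/2231 + 0/(-1320) = -2199/2231 + 0*(-1/1320) = -2199/2231 + 0 = -2199/2231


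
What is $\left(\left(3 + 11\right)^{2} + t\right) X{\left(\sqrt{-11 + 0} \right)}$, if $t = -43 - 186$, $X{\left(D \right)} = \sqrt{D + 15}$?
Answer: $- 33 \sqrt{15 + i \sqrt{11}} \approx -128.58 - 14.045 i$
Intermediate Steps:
$X{\left(D \right)} = \sqrt{15 + D}$
$t = -229$ ($t = -43 - 186 = -229$)
$\left(\left(3 + 11\right)^{2} + t\right) X{\left(\sqrt{-11 + 0} \right)} = \left(\left(3 + 11\right)^{2} - 229\right) \sqrt{15 + \sqrt{-11 + 0}} = \left(14^{2} - 229\right) \sqrt{15 + \sqrt{-11}} = \left(196 - 229\right) \sqrt{15 + i \sqrt{11}} = - 33 \sqrt{15 + i \sqrt{11}}$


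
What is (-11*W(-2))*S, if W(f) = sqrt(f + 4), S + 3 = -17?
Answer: 220*sqrt(2) ≈ 311.13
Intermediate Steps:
S = -20 (S = -3 - 17 = -20)
W(f) = sqrt(4 + f)
(-11*W(-2))*S = -11*sqrt(4 - 2)*(-20) = -11*sqrt(2)*(-20) = 220*sqrt(2)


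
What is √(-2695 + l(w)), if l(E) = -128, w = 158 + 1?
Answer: I*√2823 ≈ 53.132*I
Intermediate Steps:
w = 159
√(-2695 + l(w)) = √(-2695 - 128) = √(-2823) = I*√2823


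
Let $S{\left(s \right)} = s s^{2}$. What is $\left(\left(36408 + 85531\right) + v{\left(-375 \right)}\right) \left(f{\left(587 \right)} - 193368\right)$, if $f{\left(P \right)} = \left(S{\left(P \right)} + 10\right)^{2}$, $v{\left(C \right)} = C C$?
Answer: $10741472734439202865764$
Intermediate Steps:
$v{\left(C \right)} = C^{2}$
$S{\left(s \right)} = s^{3}$
$f{\left(P \right)} = \left(10 + P^{3}\right)^{2}$ ($f{\left(P \right)} = \left(P^{3} + 10\right)^{2} = \left(10 + P^{3}\right)^{2}$)
$\left(\left(36408 + 85531\right) + v{\left(-375 \right)}\right) \left(f{\left(587 \right)} - 193368\right) = \left(\left(36408 + 85531\right) + \left(-375\right)^{2}\right) \left(\left(10 + 587^{3}\right)^{2} - 193368\right) = \left(121939 + 140625\right) \left(\left(10 + 202262003\right)^{2} - 193368\right) = 262564 \left(202262013^{2} - 193368\right) = 262564 \left(40909921902812169 - 193368\right) = 262564 \cdot 40909921902618801 = 10741472734439202865764$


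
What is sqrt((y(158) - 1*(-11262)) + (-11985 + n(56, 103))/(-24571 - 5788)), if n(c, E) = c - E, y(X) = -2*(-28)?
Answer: 39*sqrt(6858523126)/30359 ≈ 106.39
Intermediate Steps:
y(X) = 56
sqrt((y(158) - 1*(-11262)) + (-11985 + n(56, 103))/(-24571 - 5788)) = sqrt((56 - 1*(-11262)) + (-11985 + (56 - 1*103))/(-24571 - 5788)) = sqrt((56 + 11262) + (-11985 + (56 - 103))/(-30359)) = sqrt(11318 + (-11985 - 47)*(-1/30359)) = sqrt(11318 - 12032*(-1/30359)) = sqrt(11318 + 12032/30359) = sqrt(343615194/30359) = 39*sqrt(6858523126)/30359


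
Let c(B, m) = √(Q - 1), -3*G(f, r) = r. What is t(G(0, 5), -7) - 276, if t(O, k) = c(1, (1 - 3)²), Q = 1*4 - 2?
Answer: -275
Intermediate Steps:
G(f, r) = -r/3
Q = 2 (Q = 4 - 2 = 2)
c(B, m) = 1 (c(B, m) = √(2 - 1) = √1 = 1)
t(O, k) = 1
t(G(0, 5), -7) - 276 = 1 - 276 = -275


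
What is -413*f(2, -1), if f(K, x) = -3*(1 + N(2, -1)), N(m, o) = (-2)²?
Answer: 6195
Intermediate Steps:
N(m, o) = 4
f(K, x) = -15 (f(K, x) = -3*(1 + 4) = -3*5 = -15)
-413*f(2, -1) = -413*(-15) = 6195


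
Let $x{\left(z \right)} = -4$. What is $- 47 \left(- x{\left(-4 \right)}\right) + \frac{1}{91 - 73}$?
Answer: $- \frac{3383}{18} \approx -187.94$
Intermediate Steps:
$- 47 \left(- x{\left(-4 \right)}\right) + \frac{1}{91 - 73} = - 47 \left(\left(-1\right) \left(-4\right)\right) + \frac{1}{91 - 73} = \left(-47\right) 4 + \frac{1}{18} = -188 + \frac{1}{18} = - \frac{3383}{18}$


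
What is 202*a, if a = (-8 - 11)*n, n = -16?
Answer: 61408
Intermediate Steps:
a = 304 (a = (-8 - 11)*(-16) = -19*(-16) = 304)
202*a = 202*304 = 61408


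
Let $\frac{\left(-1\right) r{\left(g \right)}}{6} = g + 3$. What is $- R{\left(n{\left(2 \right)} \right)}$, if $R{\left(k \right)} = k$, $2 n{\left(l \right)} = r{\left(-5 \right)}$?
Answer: $-6$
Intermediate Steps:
$r{\left(g \right)} = -18 - 6 g$ ($r{\left(g \right)} = - 6 \left(g + 3\right) = - 6 \left(3 + g\right) = -18 - 6 g$)
$n{\left(l \right)} = 6$ ($n{\left(l \right)} = \frac{-18 - -30}{2} = \frac{-18 + 30}{2} = \frac{1}{2} \cdot 12 = 6$)
$- R{\left(n{\left(2 \right)} \right)} = \left(-1\right) 6 = -6$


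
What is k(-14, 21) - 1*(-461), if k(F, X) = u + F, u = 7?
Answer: 454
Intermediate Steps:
k(F, X) = 7 + F
k(-14, 21) - 1*(-461) = (7 - 14) - 1*(-461) = -7 + 461 = 454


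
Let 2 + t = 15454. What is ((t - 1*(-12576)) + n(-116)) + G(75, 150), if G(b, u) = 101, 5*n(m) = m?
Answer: 140529/5 ≈ 28106.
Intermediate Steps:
t = 15452 (t = -2 + 15454 = 15452)
n(m) = m/5
((t - 1*(-12576)) + n(-116)) + G(75, 150) = ((15452 - 1*(-12576)) + (⅕)*(-116)) + 101 = ((15452 + 12576) - 116/5) + 101 = (28028 - 116/5) + 101 = 140024/5 + 101 = 140529/5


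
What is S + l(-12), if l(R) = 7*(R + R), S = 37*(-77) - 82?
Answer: -3099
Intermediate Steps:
S = -2931 (S = -2849 - 82 = -2931)
l(R) = 14*R (l(R) = 7*(2*R) = 14*R)
S + l(-12) = -2931 + 14*(-12) = -2931 - 168 = -3099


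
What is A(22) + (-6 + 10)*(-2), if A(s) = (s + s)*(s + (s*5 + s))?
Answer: 6768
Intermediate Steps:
A(s) = 14*s² (A(s) = (2*s)*(s + (5*s + s)) = (2*s)*(s + 6*s) = (2*s)*(7*s) = 14*s²)
A(22) + (-6 + 10)*(-2) = 14*22² + (-6 + 10)*(-2) = 14*484 + 4*(-2) = 6776 - 8 = 6768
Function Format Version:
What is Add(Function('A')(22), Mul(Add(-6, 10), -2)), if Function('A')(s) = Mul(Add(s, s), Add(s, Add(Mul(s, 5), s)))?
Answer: 6768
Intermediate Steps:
Function('A')(s) = Mul(14, Pow(s, 2)) (Function('A')(s) = Mul(Mul(2, s), Add(s, Add(Mul(5, s), s))) = Mul(Mul(2, s), Add(s, Mul(6, s))) = Mul(Mul(2, s), Mul(7, s)) = Mul(14, Pow(s, 2)))
Add(Function('A')(22), Mul(Add(-6, 10), -2)) = Add(Mul(14, Pow(22, 2)), Mul(Add(-6, 10), -2)) = Add(Mul(14, 484), Mul(4, -2)) = Add(6776, -8) = 6768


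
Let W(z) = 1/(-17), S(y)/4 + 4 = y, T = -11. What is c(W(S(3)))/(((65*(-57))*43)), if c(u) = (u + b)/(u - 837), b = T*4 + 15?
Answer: -1/4589175 ≈ -2.1790e-7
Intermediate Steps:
S(y) = -16 + 4*y
b = -29 (b = -11*4 + 15 = -44 + 15 = -29)
W(z) = -1/17
c(u) = (-29 + u)/(-837 + u) (c(u) = (u - 29)/(u - 837) = (-29 + u)/(-837 + u))
c(W(S(3)))/(((65*(-57))*43)) = ((-29 - 1/17)/(-837 - 1/17))/(((65*(-57))*43)) = (-494/17/(-14230/17))/((-3705*43)) = -17/14230*(-494/17)/(-159315) = (247/7115)*(-1/159315) = -1/4589175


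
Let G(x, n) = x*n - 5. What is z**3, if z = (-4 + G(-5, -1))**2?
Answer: 4096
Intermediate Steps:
G(x, n) = -5 + n*x (G(x, n) = n*x - 5 = -5 + n*x)
z = 16 (z = (-4 + (-5 - 1*(-5)))**2 = (-4 + (-5 + 5))**2 = (-4 + 0)**2 = (-4)**2 = 16)
z**3 = 16**3 = 4096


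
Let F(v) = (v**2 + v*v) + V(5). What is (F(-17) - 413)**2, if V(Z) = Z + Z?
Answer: 30625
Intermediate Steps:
V(Z) = 2*Z
F(v) = 10 + 2*v**2 (F(v) = (v**2 + v*v) + 2*5 = (v**2 + v**2) + 10 = 2*v**2 + 10 = 10 + 2*v**2)
(F(-17) - 413)**2 = ((10 + 2*(-17)**2) - 413)**2 = ((10 + 2*289) - 413)**2 = ((10 + 578) - 413)**2 = (588 - 413)**2 = 175**2 = 30625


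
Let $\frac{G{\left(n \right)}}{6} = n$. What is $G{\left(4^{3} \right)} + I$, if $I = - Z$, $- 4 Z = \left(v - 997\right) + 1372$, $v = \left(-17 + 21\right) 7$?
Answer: $\frac{1939}{4} \approx 484.75$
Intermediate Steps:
$G{\left(n \right)} = 6 n$
$v = 28$ ($v = 4 \cdot 7 = 28$)
$Z = - \frac{403}{4}$ ($Z = - \frac{\left(28 - 997\right) + 1372}{4} = - \frac{-969 + 1372}{4} = \left(- \frac{1}{4}\right) 403 = - \frac{403}{4} \approx -100.75$)
$I = \frac{403}{4}$ ($I = \left(-1\right) \left(- \frac{403}{4}\right) = \frac{403}{4} \approx 100.75$)
$G{\left(4^{3} \right)} + I = 6 \cdot 4^{3} + \frac{403}{4} = 6 \cdot 64 + \frac{403}{4} = 384 + \frac{403}{4} = \frac{1939}{4}$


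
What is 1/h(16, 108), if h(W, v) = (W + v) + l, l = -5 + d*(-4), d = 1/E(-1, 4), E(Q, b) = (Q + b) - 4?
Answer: 1/123 ≈ 0.0081301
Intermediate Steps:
E(Q, b) = -4 + Q + b
d = -1 (d = 1/(-4 - 1 + 4) = 1/(-1) = -1)
l = -1 (l = -5 - 1*(-4) = -5 + 4 = -1)
h(W, v) = -1 + W + v (h(W, v) = (W + v) - 1 = -1 + W + v)
1/h(16, 108) = 1/(-1 + 16 + 108) = 1/123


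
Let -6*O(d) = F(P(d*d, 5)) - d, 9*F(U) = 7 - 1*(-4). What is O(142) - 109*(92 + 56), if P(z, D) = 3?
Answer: -869861/54 ≈ -16109.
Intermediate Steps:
F(U) = 11/9 (F(U) = (7 - 1*(-4))/9 = (7 + 4)/9 = (⅑)*11 = 11/9)
O(d) = -11/54 + d/6 (O(d) = -(11/9 - d)/6 = -11/54 + d/6)
O(142) - 109*(92 + 56) = (-11/54 + (⅙)*142) - 109*(92 + 56) = (-11/54 + 71/3) - 109*148 = 1267/54 - 16132 = -869861/54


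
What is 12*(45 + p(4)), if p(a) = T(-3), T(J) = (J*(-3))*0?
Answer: 540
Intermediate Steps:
T(J) = 0 (T(J) = -3*J*0 = 0)
p(a) = 0
12*(45 + p(4)) = 12*(45 + 0) = 12*45 = 540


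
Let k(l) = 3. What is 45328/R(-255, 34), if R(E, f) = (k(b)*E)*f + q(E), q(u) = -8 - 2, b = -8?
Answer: -11332/6505 ≈ -1.7420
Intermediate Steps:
q(u) = -10
R(E, f) = -10 + 3*E*f (R(E, f) = (3*E)*f - 10 = 3*E*f - 10 = -10 + 3*E*f)
45328/R(-255, 34) = 45328/(-10 + 3*(-255)*34) = 45328/(-10 - 26010) = 45328/(-26020) = 45328*(-1/26020) = -11332/6505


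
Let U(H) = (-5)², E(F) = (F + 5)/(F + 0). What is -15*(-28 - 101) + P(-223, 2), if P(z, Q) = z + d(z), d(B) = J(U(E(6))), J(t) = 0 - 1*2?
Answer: 1710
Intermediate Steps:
E(F) = (5 + F)/F
U(H) = 25
J(t) = -2 (J(t) = 0 - 2 = -2)
d(B) = -2
P(z, Q) = -2 + z (P(z, Q) = z - 2 = -2 + z)
-15*(-28 - 101) + P(-223, 2) = -15*(-28 - 101) + (-2 - 223) = -15*(-129) - 225 = 1935 - 225 = 1710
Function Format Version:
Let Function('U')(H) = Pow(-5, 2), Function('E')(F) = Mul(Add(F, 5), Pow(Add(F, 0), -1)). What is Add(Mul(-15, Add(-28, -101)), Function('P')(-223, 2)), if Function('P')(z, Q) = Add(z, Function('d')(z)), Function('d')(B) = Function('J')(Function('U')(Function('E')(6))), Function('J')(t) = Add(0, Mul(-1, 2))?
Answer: 1710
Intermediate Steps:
Function('E')(F) = Mul(Pow(F, -1), Add(5, F)) (Function('E')(F) = Mul(Add(5, F), Pow(F, -1)) = Mul(Pow(F, -1), Add(5, F)))
Function('U')(H) = 25
Function('J')(t) = -2 (Function('J')(t) = Add(0, -2) = -2)
Function('d')(B) = -2
Function('P')(z, Q) = Add(-2, z) (Function('P')(z, Q) = Add(z, -2) = Add(-2, z))
Add(Mul(-15, Add(-28, -101)), Function('P')(-223, 2)) = Add(Mul(-15, Add(-28, -101)), Add(-2, -223)) = Add(Mul(-15, -129), -225) = Add(1935, -225) = 1710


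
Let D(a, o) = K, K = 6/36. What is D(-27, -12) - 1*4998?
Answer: -29987/6 ≈ -4997.8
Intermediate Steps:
K = ⅙ (K = 6*(1/36) = ⅙ ≈ 0.16667)
D(a, o) = ⅙
D(-27, -12) - 1*4998 = ⅙ - 1*4998 = ⅙ - 4998 = -29987/6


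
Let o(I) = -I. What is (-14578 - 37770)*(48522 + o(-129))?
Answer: -2546782548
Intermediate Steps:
(-14578 - 37770)*(48522 + o(-129)) = (-14578 - 37770)*(48522 - 1*(-129)) = -52348*(48522 + 129) = -52348*48651 = -2546782548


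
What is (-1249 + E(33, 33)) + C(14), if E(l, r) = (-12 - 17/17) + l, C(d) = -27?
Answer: -1256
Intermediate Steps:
E(l, r) = -13 + l (E(l, r) = (-12 - 17*1/17) + l = (-12 - 1) + l = -13 + l)
(-1249 + E(33, 33)) + C(14) = (-1249 + (-13 + 33)) - 27 = (-1249 + 20) - 27 = -1229 - 27 = -1256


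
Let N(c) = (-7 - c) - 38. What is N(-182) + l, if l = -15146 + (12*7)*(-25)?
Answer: -17109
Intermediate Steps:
N(c) = -45 - c
l = -17246 (l = -15146 + 84*(-25) = -15146 - 2100 = -17246)
N(-182) + l = (-45 - 1*(-182)) - 17246 = (-45 + 182) - 17246 = 137 - 17246 = -17109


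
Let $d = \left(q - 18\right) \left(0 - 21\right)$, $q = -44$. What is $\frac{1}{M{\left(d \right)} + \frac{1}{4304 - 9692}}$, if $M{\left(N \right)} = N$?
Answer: $\frac{5388}{7015175} \approx 0.00076805$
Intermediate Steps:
$d = 1302$ ($d = \left(-44 - 18\right) \left(0 - 21\right) = \left(-62\right) \left(-21\right) = 1302$)
$\frac{1}{M{\left(d \right)} + \frac{1}{4304 - 9692}} = \frac{1}{1302 + \frac{1}{4304 - 9692}} = \frac{1}{1302 + \frac{1}{-5388}} = \frac{1}{1302 - \frac{1}{5388}} = \frac{1}{\frac{7015175}{5388}} = \frac{5388}{7015175}$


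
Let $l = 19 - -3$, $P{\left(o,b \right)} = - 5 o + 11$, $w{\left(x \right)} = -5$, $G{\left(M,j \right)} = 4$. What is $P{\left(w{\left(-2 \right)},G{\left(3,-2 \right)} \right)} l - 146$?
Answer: $646$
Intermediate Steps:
$P{\left(o,b \right)} = 11 - 5 o$
$l = 22$ ($l = 19 + 3 = 22$)
$P{\left(w{\left(-2 \right)},G{\left(3,-2 \right)} \right)} l - 146 = \left(11 - -25\right) 22 - 146 = \left(11 + 25\right) 22 - 146 = 36 \cdot 22 - 146 = 792 - 146 = 646$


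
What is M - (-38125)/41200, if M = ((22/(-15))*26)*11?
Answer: -10346341/24720 ≈ -418.54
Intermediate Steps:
M = -6292/15 (M = ((22*(-1/15))*26)*11 = -22/15*26*11 = -572/15*11 = -6292/15 ≈ -419.47)
M - (-38125)/41200 = -6292/15 - (-38125)/41200 = -6292/15 - 1*(-1525/1648) = -6292/15 + 1525/1648 = -10346341/24720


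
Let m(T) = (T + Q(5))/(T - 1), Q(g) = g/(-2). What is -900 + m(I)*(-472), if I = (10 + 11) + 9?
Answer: -39080/29 ≈ -1347.6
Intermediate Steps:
Q(g) = -g/2 (Q(g) = g*(-1/2) = -g/2)
I = 30 (I = 21 + 9 = 30)
m(T) = (-5/2 + T)/(-1 + T) (m(T) = (T - 1/2*5)/(T - 1) = (T - 5/2)/(-1 + T) = (-5/2 + T)/(-1 + T))
-900 + m(I)*(-472) = -900 + ((-5/2 + 30)/(-1 + 30))*(-472) = -900 + ((55/2)/29)*(-472) = -900 + ((1/29)*(55/2))*(-472) = -900 + (55/58)*(-472) = -900 - 12980/29 = -39080/29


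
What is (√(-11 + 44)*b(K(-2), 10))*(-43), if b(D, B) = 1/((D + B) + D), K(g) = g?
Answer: -43*√33/6 ≈ -41.169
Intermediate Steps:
b(D, B) = 1/(B + 2*D) (b(D, B) = 1/((B + D) + D) = 1/(B + 2*D))
(√(-11 + 44)*b(K(-2), 10))*(-43) = (√(-11 + 44)/(10 + 2*(-2)))*(-43) = (√33/(10 - 4))*(-43) = (√33/6)*(-43) = -43*√33/6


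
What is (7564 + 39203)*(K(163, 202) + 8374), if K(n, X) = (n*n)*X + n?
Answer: 251394839325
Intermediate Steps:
K(n, X) = n + X*n² (K(n, X) = n²*X + n = X*n² + n = n + X*n²)
(7564 + 39203)*(K(163, 202) + 8374) = (7564 + 39203)*(163*(1 + 202*163) + 8374) = 46767*(163*(1 + 32926) + 8374) = 46767*(163*32927 + 8374) = 46767*(5367101 + 8374) = 46767*5375475 = 251394839325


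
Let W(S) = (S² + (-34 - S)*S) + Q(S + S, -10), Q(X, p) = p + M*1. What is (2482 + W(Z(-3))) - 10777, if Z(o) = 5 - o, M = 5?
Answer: -8572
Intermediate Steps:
Q(X, p) = 5 + p (Q(X, p) = p + 5*1 = p + 5 = 5 + p)
W(S) = -5 + S² + S*(-34 - S) (W(S) = (S² + (-34 - S)*S) + (5 - 10) = (S² + S*(-34 - S)) - 5 = -5 + S² + S*(-34 - S))
(2482 + W(Z(-3))) - 10777 = (2482 + (-5 - 34*(5 - 1*(-3)))) - 10777 = (2482 + (-5 - 34*(5 + 3))) - 10777 = (2482 + (-5 - 34*8)) - 10777 = (2482 + (-5 - 272)) - 10777 = (2482 - 277) - 10777 = 2205 - 10777 = -8572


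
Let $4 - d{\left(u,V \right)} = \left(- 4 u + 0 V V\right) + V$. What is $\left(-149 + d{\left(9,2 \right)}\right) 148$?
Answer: $-16428$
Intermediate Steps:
$d{\left(u,V \right)} = 4 - V + 4 u$ ($d{\left(u,V \right)} = 4 - \left(\left(- 4 u + 0 V V\right) + V\right) = 4 - \left(\left(- 4 u + 0 V\right) + V\right) = 4 - \left(\left(- 4 u + 0\right) + V\right) = 4 - \left(- 4 u + V\right) = 4 - \left(V - 4 u\right) = 4 - V + 4 u$)
$\left(-149 + d{\left(9,2 \right)}\right) 148 = \left(-149 + \left(4 - 2 + 4 \cdot 9\right)\right) 148 = \left(-149 + \left(4 - 2 + 36\right)\right) 148 = \left(-149 + 38\right) 148 = \left(-111\right) 148 = -16428$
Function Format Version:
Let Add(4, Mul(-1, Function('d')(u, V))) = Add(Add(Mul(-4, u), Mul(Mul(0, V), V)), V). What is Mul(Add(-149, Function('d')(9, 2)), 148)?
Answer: -16428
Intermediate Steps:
Function('d')(u, V) = Add(4, Mul(-1, V), Mul(4, u)) (Function('d')(u, V) = Add(4, Mul(-1, Add(Add(Mul(-4, u), Mul(Mul(0, V), V)), V))) = Add(4, Mul(-1, Add(Add(Mul(-4, u), Mul(0, V)), V))) = Add(4, Mul(-1, Add(Add(Mul(-4, u), 0), V))) = Add(4, Mul(-1, Add(Mul(-4, u), V))) = Add(4, Mul(-1, Add(V, Mul(-4, u)))) = Add(4, Add(Mul(-1, V), Mul(4, u))) = Add(4, Mul(-1, V), Mul(4, u)))
Mul(Add(-149, Function('d')(9, 2)), 148) = Mul(Add(-149, Add(4, Mul(-1, 2), Mul(4, 9))), 148) = Mul(Add(-149, Add(4, -2, 36)), 148) = Mul(Add(-149, 38), 148) = Mul(-111, 148) = -16428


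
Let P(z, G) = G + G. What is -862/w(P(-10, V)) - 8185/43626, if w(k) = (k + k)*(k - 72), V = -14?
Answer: -20860403/61076400 ≈ -0.34155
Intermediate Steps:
P(z, G) = 2*G
w(k) = 2*k*(-72 + k) (w(k) = (2*k)*(-72 + k) = 2*k*(-72 + k))
-862/w(P(-10, V)) - 8185/43626 = -862*(-1/(56*(-72 + 2*(-14)))) - 8185/43626 = -862*(-1/(56*(-72 - 28))) - 8185*1/43626 = -862/(2*(-28)*(-100)) - 8185/43626 = -862/5600 - 8185/43626 = -862*1/5600 - 8185/43626 = -431/2800 - 8185/43626 = -20860403/61076400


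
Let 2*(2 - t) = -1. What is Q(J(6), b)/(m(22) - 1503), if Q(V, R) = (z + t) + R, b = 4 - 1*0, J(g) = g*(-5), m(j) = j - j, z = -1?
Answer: -11/3006 ≈ -0.0036593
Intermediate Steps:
t = 5/2 (t = 2 - ½*(-1) = 2 + ½ = 5/2 ≈ 2.5000)
m(j) = 0
J(g) = -5*g
b = 4 (b = 4 + 0 = 4)
Q(V, R) = 3/2 + R (Q(V, R) = (-1 + 5/2) + R = 3/2 + R)
Q(J(6), b)/(m(22) - 1503) = (3/2 + 4)/(0 - 1503) = (11/2)/(-1503) = (11/2)*(-1/1503) = -11/3006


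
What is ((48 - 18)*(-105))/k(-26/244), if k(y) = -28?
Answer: 225/2 ≈ 112.50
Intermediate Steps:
((48 - 18)*(-105))/k(-26/244) = ((48 - 18)*(-105))/(-28) = (30*(-105))*(-1/28) = -3150*(-1/28) = 225/2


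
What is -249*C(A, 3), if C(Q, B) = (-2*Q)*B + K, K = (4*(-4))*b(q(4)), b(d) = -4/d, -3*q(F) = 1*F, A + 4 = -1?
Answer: 4482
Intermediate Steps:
A = -5 (A = -4 - 1 = -5)
q(F) = -F/3
K = -48 (K = (4*(-4))*(-4/((-⅓*4))) = -(-64)/(-4/3) = -(-64)*(-3)/4 = -16*3 = -48)
C(Q, B) = -48 - 2*B*Q (C(Q, B) = (-2*Q)*B - 48 = -2*B*Q - 48 = -48 - 2*B*Q)
-249*C(A, 3) = -249*(-48 - 2*3*(-5)) = -249*(-48 + 30) = -249*(-18) = 4482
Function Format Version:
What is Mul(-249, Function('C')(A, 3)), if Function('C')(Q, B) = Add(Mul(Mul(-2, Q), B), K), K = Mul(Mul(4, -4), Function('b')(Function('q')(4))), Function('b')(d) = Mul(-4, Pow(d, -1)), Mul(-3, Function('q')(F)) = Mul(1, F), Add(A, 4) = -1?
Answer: 4482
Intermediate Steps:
A = -5 (A = Add(-4, -1) = -5)
Function('q')(F) = Mul(Rational(-1, 3), F) (Function('q')(F) = Mul(Rational(-1, 3), Mul(1, F)) = Mul(Rational(-1, 3), F))
K = -48 (K = Mul(Mul(4, -4), Mul(-4, Pow(Mul(Rational(-1, 3), 4), -1))) = Mul(-16, Mul(-4, Pow(Rational(-4, 3), -1))) = Mul(-16, Mul(-4, Rational(-3, 4))) = Mul(-16, 3) = -48)
Function('C')(Q, B) = Add(-48, Mul(-2, B, Q)) (Function('C')(Q, B) = Add(Mul(Mul(-2, Q), B), -48) = Add(Mul(-2, B, Q), -48) = Add(-48, Mul(-2, B, Q)))
Mul(-249, Function('C')(A, 3)) = Mul(-249, Add(-48, Mul(-2, 3, -5))) = Mul(-249, Add(-48, 30)) = Mul(-249, -18) = 4482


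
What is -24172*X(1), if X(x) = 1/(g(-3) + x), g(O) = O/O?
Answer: -12086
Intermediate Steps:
g(O) = 1
X(x) = 1/(1 + x)
-24172*X(1) = -24172/(1 + 1) = -24172/2 = -24172*½ = -12086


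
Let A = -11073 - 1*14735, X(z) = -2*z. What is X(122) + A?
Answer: -26052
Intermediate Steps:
A = -25808 (A = -11073 - 14735 = -25808)
X(122) + A = -2*122 - 25808 = -244 - 25808 = -26052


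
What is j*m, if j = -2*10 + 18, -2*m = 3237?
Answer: 3237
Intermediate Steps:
m = -3237/2 (m = -1/2*3237 = -3237/2 ≈ -1618.5)
j = -2 (j = -20 + 18 = -2)
j*m = -2*(-3237/2) = 3237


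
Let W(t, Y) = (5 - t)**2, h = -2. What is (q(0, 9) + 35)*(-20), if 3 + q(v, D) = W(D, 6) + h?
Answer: -920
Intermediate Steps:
q(v, D) = -5 + (-5 + D)**2 (q(v, D) = -3 + ((-5 + D)**2 - 2) = -3 + (-2 + (-5 + D)**2) = -5 + (-5 + D)**2)
(q(0, 9) + 35)*(-20) = ((-5 + (-5 + 9)**2) + 35)*(-20) = ((-5 + 4**2) + 35)*(-20) = ((-5 + 16) + 35)*(-20) = (11 + 35)*(-20) = 46*(-20) = -920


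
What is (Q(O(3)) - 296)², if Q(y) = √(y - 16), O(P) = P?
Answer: (296 - I*√13)² ≈ 87603.0 - 2134.5*I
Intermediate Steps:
Q(y) = √(-16 + y)
(Q(O(3)) - 296)² = (√(-16 + 3) - 296)² = (√(-13) - 296)² = (I*√13 - 296)² = (-296 + I*√13)²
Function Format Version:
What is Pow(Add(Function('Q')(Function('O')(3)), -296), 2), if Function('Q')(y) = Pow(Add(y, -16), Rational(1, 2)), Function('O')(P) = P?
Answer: Pow(Add(296, Mul(-1, I, Pow(13, Rational(1, 2)))), 2) ≈ Add(87603., Mul(-2134.5, I))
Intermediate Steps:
Function('Q')(y) = Pow(Add(-16, y), Rational(1, 2))
Pow(Add(Function('Q')(Function('O')(3)), -296), 2) = Pow(Add(Pow(Add(-16, 3), Rational(1, 2)), -296), 2) = Pow(Add(Pow(-13, Rational(1, 2)), -296), 2) = Pow(Add(Mul(I, Pow(13, Rational(1, 2))), -296), 2) = Pow(Add(-296, Mul(I, Pow(13, Rational(1, 2)))), 2)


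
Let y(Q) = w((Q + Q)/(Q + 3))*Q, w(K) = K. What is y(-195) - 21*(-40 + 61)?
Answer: -26787/32 ≈ -837.09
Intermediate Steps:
y(Q) = 2*Q²/(3 + Q) (y(Q) = ((Q + Q)/(Q + 3))*Q = ((2*Q)/(3 + Q))*Q = (2*Q/(3 + Q))*Q = 2*Q²/(3 + Q))
y(-195) - 21*(-40 + 61) = 2*(-195)²/(3 - 195) - 21*(-40 + 61) = 2*38025/(-192) - 21*21 = 2*38025*(-1/192) - 1*441 = -12675/32 - 441 = -26787/32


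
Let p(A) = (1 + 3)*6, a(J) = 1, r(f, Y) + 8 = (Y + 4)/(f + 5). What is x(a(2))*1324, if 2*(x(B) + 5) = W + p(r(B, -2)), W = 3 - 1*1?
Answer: 10592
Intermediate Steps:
r(f, Y) = -8 + (4 + Y)/(5 + f) (r(f, Y) = -8 + (Y + 4)/(f + 5) = -8 + (4 + Y)/(5 + f))
W = 2 (W = 3 - 1 = 2)
p(A) = 24 (p(A) = 4*6 = 24)
x(B) = 8 (x(B) = -5 + (2 + 24)/2 = -5 + (½)*26 = -5 + 13 = 8)
x(a(2))*1324 = 8*1324 = 10592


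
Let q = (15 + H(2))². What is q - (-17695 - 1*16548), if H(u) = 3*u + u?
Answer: 34772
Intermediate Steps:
H(u) = 4*u
q = 529 (q = (15 + 4*2)² = (15 + 8)² = 23² = 529)
q - (-17695 - 1*16548) = 529 - (-17695 - 1*16548) = 529 - (-17695 - 16548) = 529 - 1*(-34243) = 529 + 34243 = 34772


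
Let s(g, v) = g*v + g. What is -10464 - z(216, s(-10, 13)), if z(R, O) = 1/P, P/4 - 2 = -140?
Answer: -5776127/552 ≈ -10464.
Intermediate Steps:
P = -552 (P = 8 + 4*(-140) = 8 - 560 = -552)
s(g, v) = g + g*v
z(R, O) = -1/552 (z(R, O) = 1/(-552) = -1/552)
-10464 - z(216, s(-10, 13)) = -10464 - 1*(-1/552) = -10464 + 1/552 = -5776127/552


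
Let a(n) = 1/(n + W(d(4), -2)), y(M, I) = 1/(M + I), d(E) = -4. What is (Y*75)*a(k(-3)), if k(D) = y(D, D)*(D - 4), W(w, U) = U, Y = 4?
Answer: -360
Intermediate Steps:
y(M, I) = 1/(I + M)
k(D) = (-4 + D)/(2*D) (k(D) = (D - 4)/(D + D) = (-4 + D)/((2*D)) = (1/(2*D))*(-4 + D) = (-4 + D)/(2*D))
a(n) = 1/(-2 + n) (a(n) = 1/(n - 2) = 1/(-2 + n))
(Y*75)*a(k(-3)) = (4*75)/(-2 + (½)*(-4 - 3)/(-3)) = 300/(-2 + (½)*(-⅓)*(-7)) = 300/(-2 + 7/6) = 300/(-⅚) = 300*(-6/5) = -360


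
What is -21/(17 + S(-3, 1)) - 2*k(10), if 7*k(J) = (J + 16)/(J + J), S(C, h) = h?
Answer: -323/210 ≈ -1.5381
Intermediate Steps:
k(J) = (16 + J)/(14*J) (k(J) = ((J + 16)/(J + J))/7 = ((16 + J)/((2*J)))/7 = ((16 + J)*(1/(2*J)))/7 = ((16 + J)/(2*J))/7 = (16 + J)/(14*J))
-21/(17 + S(-3, 1)) - 2*k(10) = -21/(17 + 1) - (16 + 10)/(7*10) = -21/18 - 26/(7*10) = -21*1/18 - 2*13/70 = -7/6 - 13/35 = -323/210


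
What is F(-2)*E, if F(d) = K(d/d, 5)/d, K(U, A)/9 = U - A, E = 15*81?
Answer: 21870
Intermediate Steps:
E = 1215
K(U, A) = -9*A + 9*U (K(U, A) = 9*(U - A) = -9*A + 9*U)
F(d) = -36/d (F(d) = (-9*5 + 9*(d/d))/d = (-45 + 9*1)/d = (-45 + 9)/d = -36/d)
F(-2)*E = -36/(-2)*1215 = -36*(-½)*1215 = 18*1215 = 21870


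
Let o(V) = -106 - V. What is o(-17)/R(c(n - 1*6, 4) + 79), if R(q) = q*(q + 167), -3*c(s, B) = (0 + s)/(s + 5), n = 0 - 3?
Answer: -1424/307053 ≈ -0.0046376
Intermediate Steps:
n = -3
c(s, B) = -s/(3*(5 + s)) (c(s, B) = -(0 + s)/(3*(s + 5)) = -s/(3*(5 + s)))
R(q) = q*(167 + q)
o(-17)/R(c(n - 1*6, 4) + 79) = (-106 - 1*(-17))/(((-(-3 - 1*6)/(15 + 3*(-3 - 1*6)) + 79)*(167 + (-(-3 - 1*6)/(15 + 3*(-3 - 1*6)) + 79)))) = (-106 + 17)/(((-(-3 - 6)/(15 + 3*(-3 - 6)) + 79)*(167 + (-(-3 - 6)/(15 + 3*(-3 - 6)) + 79)))) = -89*1/((167 + (-1*(-9)/(15 + 3*(-9)) + 79))*(-1*(-9)/(15 + 3*(-9)) + 79)) = -89*1/((167 + (-1*(-9)/(15 - 27) + 79))*(-1*(-9)/(15 - 27) + 79)) = -89*1/((167 + (-1*(-9)/(-12) + 79))*(-1*(-9)/(-12) + 79)) = -89*1/((167 + (-1*(-9)*(-1/12) + 79))*(-1*(-9)*(-1/12) + 79)) = -89*1/((167 + (-¾ + 79))*(-¾ + 79)) = -89*4/(313*(167 + 313/4)) = -89/((313/4)*(981/4)) = -89/307053/16 = -89*16/307053 = -1424/307053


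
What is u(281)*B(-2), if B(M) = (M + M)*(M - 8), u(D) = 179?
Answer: 7160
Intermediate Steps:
B(M) = 2*M*(-8 + M) (B(M) = (2*M)*(-8 + M) = 2*M*(-8 + M))
u(281)*B(-2) = 179*(2*(-2)*(-8 - 2)) = 179*(2*(-2)*(-10)) = 179*40 = 7160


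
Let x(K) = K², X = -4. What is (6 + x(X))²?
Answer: 484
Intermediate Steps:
(6 + x(X))² = (6 + (-4)²)² = (6 + 16)² = 22² = 484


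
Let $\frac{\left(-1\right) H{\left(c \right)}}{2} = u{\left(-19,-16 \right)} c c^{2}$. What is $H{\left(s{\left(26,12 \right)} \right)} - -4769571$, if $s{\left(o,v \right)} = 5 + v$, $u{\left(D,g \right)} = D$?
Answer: $4956265$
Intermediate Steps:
$H{\left(c \right)} = 38 c^{3}$ ($H{\left(c \right)} = - 2 - 19 c c^{2} = - 2 \left(- 19 c^{3}\right) = 38 c^{3}$)
$H{\left(s{\left(26,12 \right)} \right)} - -4769571 = 38 \left(5 + 12\right)^{3} - -4769571 = 38 \cdot 17^{3} + 4769571 = 38 \cdot 4913 + 4769571 = 186694 + 4769571 = 4956265$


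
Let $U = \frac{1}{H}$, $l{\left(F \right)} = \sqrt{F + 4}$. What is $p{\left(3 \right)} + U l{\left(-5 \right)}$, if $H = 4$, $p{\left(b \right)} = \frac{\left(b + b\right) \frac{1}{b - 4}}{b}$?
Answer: $-2 + \frac{i}{4} \approx -2.0 + 0.25 i$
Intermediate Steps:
$l{\left(F \right)} = \sqrt{4 + F}$
$p{\left(b \right)} = \frac{2}{-4 + b}$ ($p{\left(b \right)} = \frac{2 b \frac{1}{-4 + b}}{b} = \frac{2}{-4 + b}$)
$U = \frac{1}{4} \approx 0.25$
$p{\left(3 \right)} + U l{\left(-5 \right)} = \frac{2}{-4 + 3} + \frac{\sqrt{4 - 5}}{4} = \frac{2}{-1} + \frac{\sqrt{-1}}{4} = 2 \left(-1\right) + \frac{i}{4} = -2 + \frac{i}{4}$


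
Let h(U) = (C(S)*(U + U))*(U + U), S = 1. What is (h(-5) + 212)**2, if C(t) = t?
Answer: 97344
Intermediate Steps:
h(U) = 4*U**2 (h(U) = (1*(U + U))*(U + U) = (1*(2*U))*(2*U) = (2*U)*(2*U) = 4*U**2)
(h(-5) + 212)**2 = (4*(-5)**2 + 212)**2 = (4*25 + 212)**2 = (100 + 212)**2 = 312**2 = 97344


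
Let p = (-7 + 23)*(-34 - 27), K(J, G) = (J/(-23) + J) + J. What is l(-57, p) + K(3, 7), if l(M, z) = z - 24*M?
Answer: 9151/23 ≈ 397.87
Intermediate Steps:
K(J, G) = 45*J/23 (K(J, G) = (J*(-1/23) + J) + J = (-J/23 + J) + J = 22*J/23 + J = 45*J/23)
p = -976 (p = 16*(-61) = -976)
l(-57, p) + K(3, 7) = (-976 - 24*(-57)) + (45/23)*3 = (-976 + 1368) + 135/23 = 392 + 135/23 = 9151/23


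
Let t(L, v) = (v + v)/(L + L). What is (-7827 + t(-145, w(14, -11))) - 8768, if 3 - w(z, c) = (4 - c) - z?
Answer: -2406277/145 ≈ -16595.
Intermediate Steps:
w(z, c) = -1 + c + z (w(z, c) = 3 - ((4 - c) - z) = 3 - (4 - c - z) = 3 + (-4 + c + z) = -1 + c + z)
t(L, v) = v/L (t(L, v) = (2*v)/((2*L)) = (2*v)*(1/(2*L)) = v/L)
(-7827 + t(-145, w(14, -11))) - 8768 = (-7827 + (-1 - 11 + 14)/(-145)) - 8768 = (-7827 + 2*(-1/145)) - 8768 = (-7827 - 2/145) - 8768 = -1134917/145 - 8768 = -2406277/145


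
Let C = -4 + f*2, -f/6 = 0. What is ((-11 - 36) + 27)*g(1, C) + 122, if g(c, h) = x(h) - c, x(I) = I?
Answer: 222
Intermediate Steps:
f = 0 (f = -6*0 = 0)
C = -4 (C = -4 + 0*2 = -4 + 0 = -4)
g(c, h) = h - c
((-11 - 36) + 27)*g(1, C) + 122 = ((-11 - 36) + 27)*(-4 - 1*1) + 122 = (-47 + 27)*(-4 - 1) + 122 = -20*(-5) + 122 = 100 + 122 = 222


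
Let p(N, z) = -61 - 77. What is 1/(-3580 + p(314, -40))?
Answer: -1/3718 ≈ -0.00026896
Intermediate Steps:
p(N, z) = -138
1/(-3580 + p(314, -40)) = 1/(-3580 - 138) = 1/(-3718) = -1/3718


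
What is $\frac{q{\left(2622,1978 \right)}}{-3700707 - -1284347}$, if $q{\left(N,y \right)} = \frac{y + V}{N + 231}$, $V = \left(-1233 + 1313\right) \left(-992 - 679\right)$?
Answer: $\frac{65851}{3446937540} \approx 1.9104 \cdot 10^{-5}$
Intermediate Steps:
$V = -133680$ ($V = 80 \left(-1671\right) = -133680$)
$q{\left(N,y \right)} = \frac{-133680 + y}{231 + N}$ ($q{\left(N,y \right)} = \frac{y - 133680}{N + 231} = \frac{-133680 + y}{231 + N}$)
$\frac{q{\left(2622,1978 \right)}}{-3700707 - -1284347} = \frac{\frac{1}{231 + 2622} \left(-133680 + 1978\right)}{-3700707 - -1284347} = \frac{\frac{1}{2853} \left(-131702\right)}{-3700707 + 1284347} = \frac{\frac{1}{2853} \left(-131702\right)}{-2416360} = \left(- \frac{131702}{2853}\right) \left(- \frac{1}{2416360}\right) = \frac{65851}{3446937540}$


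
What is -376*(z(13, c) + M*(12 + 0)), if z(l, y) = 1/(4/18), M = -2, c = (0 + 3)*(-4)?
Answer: 7332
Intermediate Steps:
c = -12 (c = 3*(-4) = -12)
z(l, y) = 9/2 (z(l, y) = 1/(4*(1/18)) = 1/(2/9) = 9/2)
-376*(z(13, c) + M*(12 + 0)) = -376*(9/2 - 2*(12 + 0)) = -376*(9/2 - 2*12) = -376*(9/2 - 24) = -376*(-39/2) = 7332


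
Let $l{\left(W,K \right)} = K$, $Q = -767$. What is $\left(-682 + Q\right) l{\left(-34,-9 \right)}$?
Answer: $13041$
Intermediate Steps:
$\left(-682 + Q\right) l{\left(-34,-9 \right)} = \left(-682 - 767\right) \left(-9\right) = \left(-1449\right) \left(-9\right) = 13041$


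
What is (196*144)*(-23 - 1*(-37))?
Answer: 395136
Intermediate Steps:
(196*144)*(-23 - 1*(-37)) = 28224*(-23 + 37) = 28224*14 = 395136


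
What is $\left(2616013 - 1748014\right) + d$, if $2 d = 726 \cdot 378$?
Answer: $1005213$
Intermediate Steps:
$d = 137214$ ($d = \frac{726 \cdot 378}{2} = \frac{1}{2} \cdot 274428 = 137214$)
$\left(2616013 - 1748014\right) + d = \left(2616013 - 1748014\right) + 137214 = 867999 + 137214 = 1005213$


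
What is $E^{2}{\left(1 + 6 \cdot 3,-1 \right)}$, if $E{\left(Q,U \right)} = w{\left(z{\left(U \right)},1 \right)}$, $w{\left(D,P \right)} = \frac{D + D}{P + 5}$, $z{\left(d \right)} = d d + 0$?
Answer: $\frac{1}{9} \approx 0.11111$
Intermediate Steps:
$z{\left(d \right)} = d^{2}$ ($z{\left(d \right)} = d^{2} + 0 = d^{2}$)
$w{\left(D,P \right)} = \frac{2 D}{5 + P}$
$E{\left(Q,U \right)} = \frac{U^{2}}{3}$ ($E{\left(Q,U \right)} = \frac{2 U^{2}}{5 + 1} = \frac{2 U^{2}}{6} = 2 U^{2} \cdot \frac{1}{6} = \frac{U^{2}}{3}$)
$E^{2}{\left(1 + 6 \cdot 3,-1 \right)} = \left(\frac{\left(-1\right)^{2}}{3}\right)^{2} = \left(\frac{1}{3} \cdot 1\right)^{2} = \left(\frac{1}{3}\right)^{2} = \frac{1}{9}$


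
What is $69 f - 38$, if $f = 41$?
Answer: $2791$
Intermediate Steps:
$69 f - 38 = 69 \cdot 41 - 38 = 2829 - 38 = 2791$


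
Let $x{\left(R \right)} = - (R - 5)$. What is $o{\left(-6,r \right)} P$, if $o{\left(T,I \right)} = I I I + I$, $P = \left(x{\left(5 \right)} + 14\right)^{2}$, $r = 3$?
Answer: $5880$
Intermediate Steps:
$x{\left(R \right)} = 5 - R$ ($x{\left(R \right)} = - (-5 + R) = 5 - R$)
$P = 196$ ($P = \left(\left(5 - 5\right) + 14\right)^{2} = \left(0 + 14\right)^{2} = 14^{2} = 196$)
$o{\left(T,I \right)} = I + I^{3}$ ($o{\left(T,I \right)} = I^{2} I + I = I^{3} + I = I + I^{3}$)
$o{\left(-6,r \right)} P = \left(3 + 3^{3}\right) 196 = \left(3 + 27\right) 196 = 30 \cdot 196 = 5880$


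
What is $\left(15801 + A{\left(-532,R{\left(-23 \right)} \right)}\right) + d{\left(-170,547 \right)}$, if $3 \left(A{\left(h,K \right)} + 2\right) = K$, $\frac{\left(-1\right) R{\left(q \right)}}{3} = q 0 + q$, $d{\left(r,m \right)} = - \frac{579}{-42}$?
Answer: $\frac{221701}{14} \approx 15836.0$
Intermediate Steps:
$d{\left(r,m \right)} = \frac{193}{14}$ ($d{\left(r,m \right)} = \left(-579\right) \left(- \frac{1}{42}\right) = \frac{193}{14}$)
$R{\left(q \right)} = - 3 q$ ($R{\left(q \right)} = - 3 \left(q 0 + q\right) = - 3 \left(0 + q\right) = - 3 q$)
$A{\left(h,K \right)} = -2 + \frac{K}{3}$
$\left(15801 + A{\left(-532,R{\left(-23 \right)} \right)}\right) + d{\left(-170,547 \right)} = \left(15801 - \left(2 - \frac{\left(-3\right) \left(-23\right)}{3}\right)\right) + \frac{193}{14} = \left(15801 + \left(-2 + \frac{1}{3} \cdot 69\right)\right) + \frac{193}{14} = \left(15801 + \left(-2 + 23\right)\right) + \frac{193}{14} = \left(15801 + 21\right) + \frac{193}{14} = 15822 + \frac{193}{14} = \frac{221701}{14}$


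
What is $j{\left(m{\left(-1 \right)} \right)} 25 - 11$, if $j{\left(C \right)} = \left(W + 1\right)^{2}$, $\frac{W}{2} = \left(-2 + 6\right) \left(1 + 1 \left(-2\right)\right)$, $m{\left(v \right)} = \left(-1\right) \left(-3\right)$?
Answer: $1214$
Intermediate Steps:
$m{\left(v \right)} = 3$
$W = -8$ ($W = 2 \left(-2 + 6\right) \left(1 + 1 \left(-2\right)\right) = 2 \cdot 4 \left(1 - 2\right) = 2 \cdot 4 \left(-1\right) = 2 \left(-4\right) = -8$)
$j{\left(C \right)} = 49$ ($j{\left(C \right)} = \left(-8 + 1\right)^{2} = \left(-7\right)^{2} = 49$)
$j{\left(m{\left(-1 \right)} \right)} 25 - 11 = 49 \cdot 25 - 11 = 1225 - 11 = 1214$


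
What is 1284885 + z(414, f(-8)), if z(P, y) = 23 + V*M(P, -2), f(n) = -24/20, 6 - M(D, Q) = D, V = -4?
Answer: 1286540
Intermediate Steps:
M(D, Q) = 6 - D
f(n) = -6/5 (f(n) = -24*1/20 = -6/5)
z(P, y) = -1 + 4*P (z(P, y) = 23 - 4*(6 - P) = 23 + (-24 + 4*P) = -1 + 4*P)
1284885 + z(414, f(-8)) = 1284885 + (-1 + 4*414) = 1284885 + (-1 + 1656) = 1284885 + 1655 = 1286540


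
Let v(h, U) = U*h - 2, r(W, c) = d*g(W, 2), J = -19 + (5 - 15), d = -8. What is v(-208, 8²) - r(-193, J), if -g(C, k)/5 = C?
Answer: -5594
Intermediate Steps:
g(C, k) = -5*C
J = -29 (J = -19 - 10 = -29)
r(W, c) = 40*W (r(W, c) = -(-40)*W = 40*W)
v(h, U) = -2 + U*h
v(-208, 8²) - r(-193, J) = (-2 + 8²*(-208)) - 40*(-193) = (-2 + 64*(-208)) - 1*(-7720) = (-2 - 13312) + 7720 = -13314 + 7720 = -5594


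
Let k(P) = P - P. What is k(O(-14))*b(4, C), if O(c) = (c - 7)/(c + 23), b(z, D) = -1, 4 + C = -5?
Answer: 0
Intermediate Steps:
C = -9 (C = -4 - 5 = -9)
O(c) = (-7 + c)/(23 + c)
k(P) = 0
k(O(-14))*b(4, C) = 0*(-1) = 0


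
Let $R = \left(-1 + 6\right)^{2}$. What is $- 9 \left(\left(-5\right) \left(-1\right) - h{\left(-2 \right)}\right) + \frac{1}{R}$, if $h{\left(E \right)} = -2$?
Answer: $- \frac{1574}{25} \approx -62.96$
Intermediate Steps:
$R = 25$ ($R = 5^{2} = 25$)
$- 9 \left(\left(-5\right) \left(-1\right) - h{\left(-2 \right)}\right) + \frac{1}{R} = - 9 \left(\left(-5\right) \left(-1\right) - -2\right) + \frac{1}{25} = - 9 \left(5 + 2\right) + \frac{1}{25} = \left(-9\right) 7 + \frac{1}{25} = -63 + \frac{1}{25} = - \frac{1574}{25}$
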